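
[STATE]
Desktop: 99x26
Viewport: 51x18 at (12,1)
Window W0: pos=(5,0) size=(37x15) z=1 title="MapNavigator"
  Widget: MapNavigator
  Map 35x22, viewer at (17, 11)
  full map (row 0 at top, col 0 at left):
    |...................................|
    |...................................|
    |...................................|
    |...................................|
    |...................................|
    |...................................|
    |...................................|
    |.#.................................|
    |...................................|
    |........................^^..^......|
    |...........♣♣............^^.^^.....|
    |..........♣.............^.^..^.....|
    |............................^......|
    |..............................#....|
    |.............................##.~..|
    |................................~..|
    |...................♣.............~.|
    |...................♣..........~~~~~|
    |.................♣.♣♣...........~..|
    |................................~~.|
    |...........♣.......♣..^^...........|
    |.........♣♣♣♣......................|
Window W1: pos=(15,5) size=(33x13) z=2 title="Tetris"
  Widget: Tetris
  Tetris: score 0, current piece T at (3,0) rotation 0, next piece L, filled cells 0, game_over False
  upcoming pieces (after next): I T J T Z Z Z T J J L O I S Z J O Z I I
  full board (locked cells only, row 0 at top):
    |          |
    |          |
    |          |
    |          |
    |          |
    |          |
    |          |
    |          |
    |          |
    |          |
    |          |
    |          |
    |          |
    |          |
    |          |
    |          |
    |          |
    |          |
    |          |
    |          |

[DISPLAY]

vigator                      ┃                     
─────────────────────────────┨                     
.............................┃                     
.............................┃                     
...┏━━━━━━━━━━━━━━━━━━━━━━━━━━━━━━━┓               
...┃ Tetris                        ┃               
...┠───────────────────────────────┨               
...┃          │Next:               ┃               
...┃          │  ▒                 ┃               
...┃          │▒▒▒                 ┃               
...┃          │                    ┃               
...┃          │                    ┃               
...┃          │                    ┃               
━━━┃          │Score:              ┃               
   ┃          │0                   ┃               
   ┃          │                    ┃               
   ┗━━━━━━━━━━━━━━━━━━━━━━━━━━━━━━━┛               
                                                   


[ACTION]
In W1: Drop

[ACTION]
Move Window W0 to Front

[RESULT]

vigator                      ┃                     
─────────────────────────────┨                     
.............................┃                     
.............................┃                     
.............................┃━━━━━┓               
..................^^..^......┃     ┃               
.....♣♣............^^.^^.....┃─────┨               
....♣......@......^.^..^.....┃     ┃               
......................^......┃     ┃               
........................#....┃     ┃               
.......................##.~..┃     ┃               
..........................~..┃     ┃               
.............♣.............~.┃     ┃               
━━━━━━━━━━━━━━━━━━━━━━━━━━━━━┛     ┃               
   ┃          │0                   ┃               
   ┃          │                    ┃               
   ┗━━━━━━━━━━━━━━━━━━━━━━━━━━━━━━━┛               
                                                   


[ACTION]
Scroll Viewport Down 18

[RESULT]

....♣......@......^.^..^.....┃     ┃               
......................^......┃     ┃               
........................#....┃     ┃               
.......................##.~..┃     ┃               
..........................~..┃     ┃               
.............♣.............~.┃     ┃               
━━━━━━━━━━━━━━━━━━━━━━━━━━━━━┛     ┃               
   ┃          │0                   ┃               
   ┃          │                    ┃               
   ┗━━━━━━━━━━━━━━━━━━━━━━━━━━━━━━━┛               
                                                   
                                                   
                                                   
                                                   
                                                   
                                                   
                                                   
                                                   


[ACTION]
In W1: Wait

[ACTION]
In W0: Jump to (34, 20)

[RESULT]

^..........@                 ┃     ┃               
............                 ┃     ┃               
                             ┃     ┃               
                             ┃     ┃               
                             ┃     ┃               
                             ┃     ┃               
━━━━━━━━━━━━━━━━━━━━━━━━━━━━━┛     ┃               
   ┃          │0                   ┃               
   ┃          │                    ┃               
   ┗━━━━━━━━━━━━━━━━━━━━━━━━━━━━━━━┛               
                                                   
                                                   
                                                   
                                                   
                                                   
                                                   
                                                   
                                                   


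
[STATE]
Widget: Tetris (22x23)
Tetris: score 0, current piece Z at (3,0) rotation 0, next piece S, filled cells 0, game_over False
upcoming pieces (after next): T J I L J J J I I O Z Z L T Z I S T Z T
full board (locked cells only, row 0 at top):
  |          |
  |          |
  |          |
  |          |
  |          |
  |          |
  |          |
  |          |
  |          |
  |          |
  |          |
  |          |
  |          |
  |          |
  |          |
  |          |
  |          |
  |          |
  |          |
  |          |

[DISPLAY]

   ▓▓     │Next:      
    ▓▓    │ ░░        
          │░░         
          │           
          │           
          │           
          │Score:     
          │0          
          │           
          │           
          │           
          │           
          │           
          │           
          │           
          │           
          │           
          │           
          │           
          │           
          │           
          │           
          │           


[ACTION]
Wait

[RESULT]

          │Next:      
   ▓▓     │ ░░        
    ▓▓    │░░         
          │           
          │           
          │           
          │Score:     
          │0          
          │           
          │           
          │           
          │           
          │           
          │           
          │           
          │           
          │           
          │           
          │           
          │           
          │           
          │           
          │           


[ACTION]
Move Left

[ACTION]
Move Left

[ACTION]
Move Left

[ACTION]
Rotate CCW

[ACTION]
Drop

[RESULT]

          │Next:      
          │ ░░        
 ▓        │░░         
▓▓        │           
▓         │           
          │           
          │Score:     
          │0          
          │           
          │           
          │           
          │           
          │           
          │           
          │           
          │           
          │           
          │           
          │           
          │           
          │           
          │           
          │           


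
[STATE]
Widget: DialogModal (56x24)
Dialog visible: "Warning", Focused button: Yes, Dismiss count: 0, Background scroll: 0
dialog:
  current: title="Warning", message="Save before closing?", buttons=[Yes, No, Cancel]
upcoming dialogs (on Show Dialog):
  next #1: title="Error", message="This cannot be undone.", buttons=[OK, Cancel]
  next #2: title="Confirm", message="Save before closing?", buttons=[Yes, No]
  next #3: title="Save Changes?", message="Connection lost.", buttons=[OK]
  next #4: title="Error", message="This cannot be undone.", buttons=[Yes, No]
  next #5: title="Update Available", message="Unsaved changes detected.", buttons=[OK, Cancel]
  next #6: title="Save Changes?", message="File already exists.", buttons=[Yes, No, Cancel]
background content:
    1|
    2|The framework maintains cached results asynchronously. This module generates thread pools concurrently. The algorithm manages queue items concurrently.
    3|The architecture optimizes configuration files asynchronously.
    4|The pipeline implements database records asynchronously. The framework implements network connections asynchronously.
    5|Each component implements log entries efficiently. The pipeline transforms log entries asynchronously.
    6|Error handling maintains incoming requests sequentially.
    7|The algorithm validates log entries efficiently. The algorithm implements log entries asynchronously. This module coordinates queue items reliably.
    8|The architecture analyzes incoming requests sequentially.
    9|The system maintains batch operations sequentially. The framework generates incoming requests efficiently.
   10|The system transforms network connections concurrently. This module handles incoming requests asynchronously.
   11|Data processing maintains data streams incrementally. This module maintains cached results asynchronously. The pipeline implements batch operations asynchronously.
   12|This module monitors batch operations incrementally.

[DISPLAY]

                                                        
The framework maintains cached results asynchronously. T
The architecture optimizes configuration files asynchron
The pipeline implements database records asynchronously.
Each component implements log entries efficiently. The p
Error handling maintains incoming requests sequentially.
The algorithm validates log entries efficiently. The alg
The architecture analyzes incoming requests sequentially
The system maintains batch operations sequentially. The 
The system trans┌──────────────────────┐s concurrently. 
Data processing │       Warning        │ncrementally. Th
This module moni│ Save before closing? │crementally.    
                │ [Yes]  No   Cancel   │                
                └──────────────────────┘                
                                                        
                                                        
                                                        
                                                        
                                                        
                                                        
                                                        
                                                        
                                                        
                                                        


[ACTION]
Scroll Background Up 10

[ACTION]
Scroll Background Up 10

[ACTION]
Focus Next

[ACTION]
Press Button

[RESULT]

                                                        
The framework maintains cached results asynchronously. T
The architecture optimizes configuration files asynchron
The pipeline implements database records asynchronously.
Each component implements log entries efficiently. The p
Error handling maintains incoming requests sequentially.
The algorithm validates log entries efficiently. The alg
The architecture analyzes incoming requests sequentially
The system maintains batch operations sequentially. The 
The system transforms network connections concurrently. 
Data processing maintains data streams incrementally. Th
This module monitors batch operations incrementally.    
                                                        
                                                        
                                                        
                                                        
                                                        
                                                        
                                                        
                                                        
                                                        
                                                        
                                                        
                                                        


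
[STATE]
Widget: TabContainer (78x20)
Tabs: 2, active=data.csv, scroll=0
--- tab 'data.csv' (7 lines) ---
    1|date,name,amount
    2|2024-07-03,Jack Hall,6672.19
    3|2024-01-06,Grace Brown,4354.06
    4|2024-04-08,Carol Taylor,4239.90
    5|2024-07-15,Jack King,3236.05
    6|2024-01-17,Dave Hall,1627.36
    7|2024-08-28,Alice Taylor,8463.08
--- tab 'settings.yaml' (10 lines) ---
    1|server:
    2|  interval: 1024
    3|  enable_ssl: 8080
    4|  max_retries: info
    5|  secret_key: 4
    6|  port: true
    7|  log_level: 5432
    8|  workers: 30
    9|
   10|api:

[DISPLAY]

[data.csv]│ settings.yaml                                                     
──────────────────────────────────────────────────────────────────────────────
date,name,amount                                                              
2024-07-03,Jack Hall,6672.19                                                  
2024-01-06,Grace Brown,4354.06                                                
2024-04-08,Carol Taylor,4239.90                                               
2024-07-15,Jack King,3236.05                                                  
2024-01-17,Dave Hall,1627.36                                                  
2024-08-28,Alice Taylor,8463.08                                               
                                                                              
                                                                              
                                                                              
                                                                              
                                                                              
                                                                              
                                                                              
                                                                              
                                                                              
                                                                              
                                                                              


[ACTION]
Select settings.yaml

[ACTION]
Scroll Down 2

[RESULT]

 data.csv │[settings.yaml]                                                    
──────────────────────────────────────────────────────────────────────────────
  enable_ssl: 8080                                                            
  max_retries: info                                                           
  secret_key: 4                                                               
  port: true                                                                  
  log_level: 5432                                                             
  workers: 30                                                                 
                                                                              
api:                                                                          
                                                                              
                                                                              
                                                                              
                                                                              
                                                                              
                                                                              
                                                                              
                                                                              
                                                                              
                                                                              


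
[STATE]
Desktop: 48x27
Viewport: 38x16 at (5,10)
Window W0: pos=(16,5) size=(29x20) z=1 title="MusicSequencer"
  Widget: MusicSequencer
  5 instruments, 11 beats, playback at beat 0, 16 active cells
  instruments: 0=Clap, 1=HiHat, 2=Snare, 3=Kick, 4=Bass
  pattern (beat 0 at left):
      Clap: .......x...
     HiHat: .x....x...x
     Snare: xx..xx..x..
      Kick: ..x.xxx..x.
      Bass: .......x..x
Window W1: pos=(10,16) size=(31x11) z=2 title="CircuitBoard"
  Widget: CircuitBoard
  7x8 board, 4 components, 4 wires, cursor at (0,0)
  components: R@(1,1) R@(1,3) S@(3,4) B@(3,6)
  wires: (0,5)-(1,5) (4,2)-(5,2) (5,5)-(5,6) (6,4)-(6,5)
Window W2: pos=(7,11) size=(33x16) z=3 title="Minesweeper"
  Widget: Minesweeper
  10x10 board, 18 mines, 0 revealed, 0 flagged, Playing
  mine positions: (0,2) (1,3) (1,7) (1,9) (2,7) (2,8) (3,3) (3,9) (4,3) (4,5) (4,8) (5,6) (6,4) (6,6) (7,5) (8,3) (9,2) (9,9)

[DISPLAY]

           ┃ HiHat·█····█···█         
  ┏━━━━━━━━━━━━━━━━━━━━━━━━━━━━━━━┓   
  ┃ Minesweeper                   ┃   
  ┠───────────────────────────────┨   
  ┃■■■■■■■■■■                     ┃   
  ┃■■■■■■■■■■                     ┃   
  ┃■■■■■■■■■■                     ┃┓  
  ┃■■■■■■■■■■                     ┃┃  
  ┃■■■■■■■■■■                     ┃┨  
  ┃■■■■■■■■■■                     ┃┃  
  ┃■■■■■■■■■■                     ┃┃  
  ┃■■■■■■■■■■                     ┃┃  
  ┃■■■■■■■■■■                     ┃┃  
  ┃■■■■■■■■■■                     ┃┃  
  ┃                               ┃┃━━
  ┃                               ┃┃  


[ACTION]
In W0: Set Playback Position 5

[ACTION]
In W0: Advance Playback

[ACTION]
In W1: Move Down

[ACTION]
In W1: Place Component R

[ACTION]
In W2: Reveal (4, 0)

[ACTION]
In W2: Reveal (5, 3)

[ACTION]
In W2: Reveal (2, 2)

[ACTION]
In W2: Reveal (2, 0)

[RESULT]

           ┃ HiHat·█····█···█         
  ┏━━━━━━━━━━━━━━━━━━━━━━━━━━━━━━━┓   
  ┃ Minesweeper                   ┃   
  ┠───────────────────────────────┨   
  ┃ 1■■■■■■■■                     ┃   
  ┃ 12■■■■■■■                     ┃   
  ┃  2■■■■■■■                     ┃┓  
  ┃  2■■■■■■■                     ┃┃  
  ┃  2■■■■■■■                     ┃┨  
  ┃  12■■■■■■                     ┃┃  
  ┃   1■■■■■■                     ┃┃  
  ┃  12■■■■■■                     ┃┃  
  ┃ 12■■■■■■■                     ┃┃  
  ┃ 1■■■■■■■■                     ┃┃  
  ┃                               ┃┃━━
  ┃                               ┃┃  


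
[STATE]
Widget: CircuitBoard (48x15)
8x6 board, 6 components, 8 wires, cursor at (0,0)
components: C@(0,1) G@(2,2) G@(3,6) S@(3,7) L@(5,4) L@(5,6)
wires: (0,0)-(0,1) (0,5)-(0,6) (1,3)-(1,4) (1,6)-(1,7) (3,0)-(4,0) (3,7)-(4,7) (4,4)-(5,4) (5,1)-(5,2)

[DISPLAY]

   0 1 2 3 4 5 6 7                              
0  [.]─ C               · ─ ·                   
                                                
1               · ─ ·       · ─ ·               
                                                
2           G                                   
                                                
3   ·                       G   S               
    │                           │               
4   ·               ·           ·               
                    │                           
5       · ─ ·       L       L                   
Cursor: (0,0)                                   
                                                
                                                


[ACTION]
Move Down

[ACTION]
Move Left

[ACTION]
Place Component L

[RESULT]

   0 1 2 3 4 5 6 7                              
0   · ─ C               · ─ ·                   
                                                
1  [L]          · ─ ·       · ─ ·               
                                                
2           G                                   
                                                
3   ·                       G   S               
    │                           │               
4   ·               ·           ·               
                    │                           
5       · ─ ·       L       L                   
Cursor: (1,0)                                   
                                                
                                                


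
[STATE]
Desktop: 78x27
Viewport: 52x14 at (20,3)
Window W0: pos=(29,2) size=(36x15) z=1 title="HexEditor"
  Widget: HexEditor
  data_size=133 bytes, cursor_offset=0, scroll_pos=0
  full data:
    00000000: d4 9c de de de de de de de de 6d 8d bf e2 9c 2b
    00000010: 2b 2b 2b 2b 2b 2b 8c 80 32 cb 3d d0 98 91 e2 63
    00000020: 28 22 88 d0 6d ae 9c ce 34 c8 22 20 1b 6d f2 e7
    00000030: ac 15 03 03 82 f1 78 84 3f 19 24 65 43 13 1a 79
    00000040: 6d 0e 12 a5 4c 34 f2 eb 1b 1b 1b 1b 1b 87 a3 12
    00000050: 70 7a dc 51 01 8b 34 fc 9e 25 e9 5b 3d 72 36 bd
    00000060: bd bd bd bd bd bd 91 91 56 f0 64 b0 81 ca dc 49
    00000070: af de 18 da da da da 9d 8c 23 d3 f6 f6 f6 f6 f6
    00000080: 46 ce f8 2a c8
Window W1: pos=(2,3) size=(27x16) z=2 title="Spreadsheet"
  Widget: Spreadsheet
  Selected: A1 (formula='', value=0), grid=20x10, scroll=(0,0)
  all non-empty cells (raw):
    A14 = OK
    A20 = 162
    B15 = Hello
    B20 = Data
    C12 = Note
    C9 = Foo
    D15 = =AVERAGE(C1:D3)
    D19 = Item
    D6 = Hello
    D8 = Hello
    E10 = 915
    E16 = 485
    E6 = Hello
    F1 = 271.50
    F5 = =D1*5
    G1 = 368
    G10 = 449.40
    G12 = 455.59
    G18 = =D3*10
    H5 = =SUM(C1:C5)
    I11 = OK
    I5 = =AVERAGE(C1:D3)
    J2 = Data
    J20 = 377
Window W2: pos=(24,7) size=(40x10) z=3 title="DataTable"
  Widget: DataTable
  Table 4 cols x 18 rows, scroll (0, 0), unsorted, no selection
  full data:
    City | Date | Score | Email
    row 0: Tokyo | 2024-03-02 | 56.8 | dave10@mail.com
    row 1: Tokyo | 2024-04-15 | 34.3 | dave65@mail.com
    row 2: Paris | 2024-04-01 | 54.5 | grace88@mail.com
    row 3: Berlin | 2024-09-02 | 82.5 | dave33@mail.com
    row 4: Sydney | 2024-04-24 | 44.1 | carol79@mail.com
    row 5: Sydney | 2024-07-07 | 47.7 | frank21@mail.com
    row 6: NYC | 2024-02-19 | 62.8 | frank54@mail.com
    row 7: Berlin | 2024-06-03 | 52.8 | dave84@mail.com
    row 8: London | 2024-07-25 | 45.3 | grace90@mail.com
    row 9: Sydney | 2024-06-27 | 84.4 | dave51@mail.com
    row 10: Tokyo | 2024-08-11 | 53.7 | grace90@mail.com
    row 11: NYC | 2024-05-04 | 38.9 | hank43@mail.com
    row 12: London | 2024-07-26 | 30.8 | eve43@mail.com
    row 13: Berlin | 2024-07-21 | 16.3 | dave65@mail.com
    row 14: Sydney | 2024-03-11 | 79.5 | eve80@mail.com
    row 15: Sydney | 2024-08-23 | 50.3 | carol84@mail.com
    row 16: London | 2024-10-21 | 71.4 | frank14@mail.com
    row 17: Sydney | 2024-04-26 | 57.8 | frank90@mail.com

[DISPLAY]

━━━━━━━━┓┃ HexEditor                        ┃       
        ┃┠──────────────────────────────────┨       
────────┨┃00000000  D4 9c de de de de de de ┃       
        ┃┃00000010  2b 2b 2b 2b 2b 2b 8c 80 ┃       
    ┏━━━━━━━━━━━━━━━━━━━━━━━━━━━━━━━━━━━━━━┓┃       
----┃ DataTable                            ┃┃       
  0 ┠──────────────────────────────────────┨┃       
  0 ┃City  │Date      │Score│Email         ┃┃       
  0 ┃──────┼──────────┼─────┼──────────────┃┃       
  0 ┃Tokyo │2024-03-02│56.8 │dave10@mail.co┃┃       
  0 ┃Tokyo │2024-04-15│34.3 │dave65@mail.co┃┃       
  0 ┃Paris │2024-04-01│54.5 │grace88@mail.c┃┃       
  0 ┃Berlin│2024-09-02│82.5 │dave33@mail.co┃┃       
  0 ┗━━━━━━━━━━━━━━━━━━━━━━━━━━━━━━━━━━━━━━┛┛       


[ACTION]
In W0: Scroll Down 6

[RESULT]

━━━━━━━━┓┃ HexEditor                        ┃       
        ┃┠──────────────────────────────────┨       
────────┨┃00000060  bd bd bd bd bd bd 91 91 ┃       
        ┃┃00000070  af de 18 da da da da 9d ┃       
    ┏━━━━━━━━━━━━━━━━━━━━━━━━━━━━━━━━━━━━━━┓┃       
----┃ DataTable                            ┃┃       
  0 ┠──────────────────────────────────────┨┃       
  0 ┃City  │Date      │Score│Email         ┃┃       
  0 ┃──────┼──────────┼─────┼──────────────┃┃       
  0 ┃Tokyo │2024-03-02│56.8 │dave10@mail.co┃┃       
  0 ┃Tokyo │2024-04-15│34.3 │dave65@mail.co┃┃       
  0 ┃Paris │2024-04-01│54.5 │grace88@mail.c┃┃       
  0 ┃Berlin│2024-09-02│82.5 │dave33@mail.co┃┃       
  0 ┗━━━━━━━━━━━━━━━━━━━━━━━━━━━━━━━━━━━━━━┛┛       


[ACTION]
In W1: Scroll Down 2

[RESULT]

━━━━━━━━┓┃ HexEditor                        ┃       
        ┃┠──────────────────────────────────┨       
────────┨┃00000060  bd bd bd bd bd bd 91 91 ┃       
        ┃┃00000070  af de 18 da da da da 9d ┃       
    ┏━━━━━━━━━━━━━━━━━━━━━━━━━━━━━━━━━━━━━━┓┃       
----┃ DataTable                            ┃┃       
  0 ┠──────────────────────────────────────┨┃       
  0 ┃City  │Date      │Score│Email         ┃┃       
  0 ┃──────┼──────────┼─────┼──────────────┃┃       
  0 ┃Tokyo │2024-03-02│56.8 │dave10@mail.co┃┃       
  0 ┃Tokyo │2024-04-15│34.3 │dave65@mail.co┃┃       
  0 ┃Paris │2024-04-01│54.5 │grace88@mail.c┃┃       
  0F┃Berlin│2024-09-02│82.5 │dave33@mail.co┃┃       
  0 ┗━━━━━━━━━━━━━━━━━━━━━━━━━━━━━━━━━━━━━━┛┛       


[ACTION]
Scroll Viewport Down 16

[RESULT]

  0 ┃Tokyo │2024-04-15│34.3 │dave65@mail.co┃┃       
  0 ┃Paris │2024-04-01│54.5 │grace88@mail.c┃┃       
  0F┃Berlin│2024-09-02│82.5 │dave33@mail.co┃┃       
  0 ┗━━━━━━━━━━━━━━━━━━━━━━━━━━━━━━━━━━━━━━┛┛       
  0     ┃                                           
━━━━━━━━┛                                           
                                                    
                                                    
                                                    
                                                    
                                                    
                                                    
                                                    
                                                    


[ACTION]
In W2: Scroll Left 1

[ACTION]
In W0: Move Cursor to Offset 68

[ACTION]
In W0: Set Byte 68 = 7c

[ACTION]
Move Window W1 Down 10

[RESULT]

────┃Tokyo │2024-04-15│34.3 │dave65@mail.co┃┃       
    ┃Paris │2024-04-01│54.5 │grace88@mail.c┃┃       
    ┃Berlin│2024-09-02│82.5 │dave33@mail.co┃┃       
----┗━━━━━━━━━━━━━━━━━━━━━━━━━━━━━━━━━━━━━━┛┛       
  0     ┃                                           
  0     ┃                                           
  0     ┃                                           
  0     ┃                                           
  0     ┃                                           
  0     ┃                                           
  0Foo  ┃                                           
  0     ┃                                           
  0     ┃                                           
━━━━━━━━┛                                           


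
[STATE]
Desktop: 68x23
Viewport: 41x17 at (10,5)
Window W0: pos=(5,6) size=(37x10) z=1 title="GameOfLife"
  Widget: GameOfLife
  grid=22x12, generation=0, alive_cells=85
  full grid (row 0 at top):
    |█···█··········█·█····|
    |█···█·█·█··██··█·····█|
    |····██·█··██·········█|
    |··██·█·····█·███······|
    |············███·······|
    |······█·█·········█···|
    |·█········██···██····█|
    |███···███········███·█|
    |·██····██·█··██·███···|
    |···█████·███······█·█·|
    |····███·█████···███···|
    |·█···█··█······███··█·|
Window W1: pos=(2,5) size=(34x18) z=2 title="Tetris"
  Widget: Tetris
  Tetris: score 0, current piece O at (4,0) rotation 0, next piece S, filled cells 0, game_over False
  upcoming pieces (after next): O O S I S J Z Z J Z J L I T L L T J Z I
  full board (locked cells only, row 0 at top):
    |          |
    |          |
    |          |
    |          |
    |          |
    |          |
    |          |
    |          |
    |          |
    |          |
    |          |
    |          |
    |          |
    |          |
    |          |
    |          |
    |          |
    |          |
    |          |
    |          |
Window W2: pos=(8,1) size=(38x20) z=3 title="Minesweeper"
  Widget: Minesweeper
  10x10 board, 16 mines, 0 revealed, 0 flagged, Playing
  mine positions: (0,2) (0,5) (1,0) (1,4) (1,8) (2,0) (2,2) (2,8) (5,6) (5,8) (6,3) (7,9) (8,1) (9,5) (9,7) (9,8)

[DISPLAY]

■■■■■■■■■                          ┃     
■■■■■■■■■                          ┃     
■■■■■■■■■                          ┃     
■■■■■■■■■                          ┃     
■■■■■■■■■                          ┃     
■■■■■■■■■                          ┃     
■■■■■■■■■                          ┃     
■■■■■■■■■                          ┃     
■■■■■■■■■                          ┃     
                                   ┃     
                                   ┃     
                                   ┃     
                                   ┃     
                                   ┃     
                                   ┃     
━━━━━━━━━━━━━━━━━━━━━━━━━━━━━━━━━━━┛     
   │                     ┃               


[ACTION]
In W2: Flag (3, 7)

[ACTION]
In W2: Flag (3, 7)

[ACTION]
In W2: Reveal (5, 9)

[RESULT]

■■■■■■■■■                          ┃     
■■■■■■■■■                          ┃     
■■■■■■■■■                          ┃     
■■■■■■■■■                          ┃     
■■■■■■■■1                          ┃     
■■■■■■■■■                          ┃     
■■■■■■■■■                          ┃     
■■■■■■■■■                          ┃     
■■■■■■■■■                          ┃     
                                   ┃     
                                   ┃     
                                   ┃     
                                   ┃     
                                   ┃     
                                   ┃     
━━━━━━━━━━━━━━━━━━━━━━━━━━━━━━━━━━━┛     
   │                     ┃               


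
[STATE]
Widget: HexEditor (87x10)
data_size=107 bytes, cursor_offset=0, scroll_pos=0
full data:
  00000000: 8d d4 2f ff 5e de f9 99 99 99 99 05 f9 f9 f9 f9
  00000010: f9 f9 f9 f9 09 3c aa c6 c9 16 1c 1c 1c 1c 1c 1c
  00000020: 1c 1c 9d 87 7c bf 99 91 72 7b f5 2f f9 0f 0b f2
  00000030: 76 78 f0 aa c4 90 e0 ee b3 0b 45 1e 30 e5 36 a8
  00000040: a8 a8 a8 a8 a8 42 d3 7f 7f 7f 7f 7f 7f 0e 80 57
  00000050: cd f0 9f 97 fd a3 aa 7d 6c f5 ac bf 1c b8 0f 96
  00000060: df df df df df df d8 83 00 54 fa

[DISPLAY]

00000000  8D d4 2f ff 5e de f9 99  99 99 99 05 f9 f9 f9 f9  |../.^...........|         
00000010  f9 f9 f9 f9 09 3c aa c6  c9 16 1c 1c 1c 1c 1c 1c  |.....<..........|         
00000020  1c 1c 9d 87 7c bf 99 91  72 7b f5 2f f9 0f 0b f2  |....|...r{./....|         
00000030  76 78 f0 aa c4 90 e0 ee  b3 0b 45 1e 30 e5 36 a8  |vx........E.0.6.|         
00000040  a8 a8 a8 a8 a8 42 d3 7f  7f 7f 7f 7f 7f 0e 80 57  |.....B.........W|         
00000050  cd f0 9f 97 fd a3 aa 7d  6c f5 ac bf 1c b8 0f 96  |.......}l.......|         
00000060  df df df df df df d8 83  00 54 fa                 |.........T.     |         
                                                                                       
                                                                                       
                                                                                       


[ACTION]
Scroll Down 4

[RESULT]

00000040  a8 a8 a8 a8 a8 42 d3 7f  7f 7f 7f 7f 7f 0e 80 57  |.....B.........W|         
00000050  cd f0 9f 97 fd a3 aa 7d  6c f5 ac bf 1c b8 0f 96  |.......}l.......|         
00000060  df df df df df df d8 83  00 54 fa                 |.........T.     |         
                                                                                       
                                                                                       
                                                                                       
                                                                                       
                                                                                       
                                                                                       
                                                                                       


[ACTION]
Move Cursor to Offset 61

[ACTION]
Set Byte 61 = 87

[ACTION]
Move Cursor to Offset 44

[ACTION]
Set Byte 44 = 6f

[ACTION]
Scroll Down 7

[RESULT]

00000060  df df df df df df d8 83  00 54 fa                 |.........T.     |         
                                                                                       
                                                                                       
                                                                                       
                                                                                       
                                                                                       
                                                                                       
                                                                                       
                                                                                       
                                                                                       


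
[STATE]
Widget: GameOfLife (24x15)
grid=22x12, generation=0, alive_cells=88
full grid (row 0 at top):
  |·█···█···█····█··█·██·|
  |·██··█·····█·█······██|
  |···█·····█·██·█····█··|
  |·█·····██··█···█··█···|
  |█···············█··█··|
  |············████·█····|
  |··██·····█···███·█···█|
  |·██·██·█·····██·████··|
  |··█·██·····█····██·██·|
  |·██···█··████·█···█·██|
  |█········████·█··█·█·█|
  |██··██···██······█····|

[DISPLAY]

Gen: 0                  
·█···█···█····█··█·██·  
·██··█·····█·█······██  
···█·····█·██·█····█··  
·█·····██··█···█··█···  
█···············█··█··  
············████·█····  
··██·····█···███·█···█  
·██·██·█·····██·████··  
··█·██·····█····██·██·  
·██···█··████·█···█·██  
█········████·█··█·█·█  
██··██···██······█····  
                        
                        


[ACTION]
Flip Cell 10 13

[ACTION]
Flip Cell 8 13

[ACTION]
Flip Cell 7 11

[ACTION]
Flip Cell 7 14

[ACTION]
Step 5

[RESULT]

Gen: 5                  
·███··················  
█··█··················  
·██······█·█····█···██  
·········█··█···██··██  
············█···█·····  
···········█·█·█······  
·············███······  
·····██·······██······  
··············█····██·  
···█·██········█····█·  
·████···········█·····  
·█················█···  
                        
                        
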